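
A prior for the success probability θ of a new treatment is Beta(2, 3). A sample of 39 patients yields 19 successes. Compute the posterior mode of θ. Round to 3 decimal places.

Prior: Beta(2, 3).
Data: 19 successes in 39 trials. The binomial likelihood contributes θ^19(1−θ)^20, so the posterior is Beta(2+19, 3+20) = Beta(21, 23).
For Beta(a, b) with a, b > 1 the mode is (a−1)/(a+b−2) = 20/42 ≈ 0.476.

θ̂_MAP = 0.476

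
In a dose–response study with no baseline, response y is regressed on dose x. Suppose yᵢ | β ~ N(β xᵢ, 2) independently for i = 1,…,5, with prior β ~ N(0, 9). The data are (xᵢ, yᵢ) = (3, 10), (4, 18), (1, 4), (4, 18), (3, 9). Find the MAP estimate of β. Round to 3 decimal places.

β̂_MAP = 4.002

log p(β | y) = −Σ(yᵢ − βxᵢ)²/(2·2) − β²/(2·9) + const.
Setting the derivative to zero: Σxᵢ(yᵢ − βxᵢ)/2 − β/9 = 0, so β = Σxᵢyᵢ / (Σxᵢ² + σ²/τ²).
Σxᵢyᵢ = 3·10 + 4·18 + 1·4 + 4·18 + 3·9 = 205; Σxᵢ² = 51; σ²/τ² = 2/9.
β̂_MAP = 205 / (51 + 2/9) = 205/(461/9) = 1845/461 ≈ 4.002.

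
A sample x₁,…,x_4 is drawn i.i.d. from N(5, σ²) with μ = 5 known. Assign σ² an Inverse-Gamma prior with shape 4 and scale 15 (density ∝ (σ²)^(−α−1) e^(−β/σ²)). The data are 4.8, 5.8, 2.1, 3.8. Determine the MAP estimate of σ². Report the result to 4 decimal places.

σ̂²_MAP = 2.8950

Sum of squared deviations about the known mean: SS = (4.8−5)² + (5.8−5)² + (2.1−5)² + (3.8−5)² = 10.53.
The Normal likelihood contributes (σ²)^(−n/2) exp(−SS/(2σ²)), so the posterior is Inverse-Gamma(α + n/2, β + SS/2) = Inverse-Gamma(6, 20.265).
The mode of Inverse-Gamma(a, b) is b/(a+1) = 20.265/7 ≈ 2.8950.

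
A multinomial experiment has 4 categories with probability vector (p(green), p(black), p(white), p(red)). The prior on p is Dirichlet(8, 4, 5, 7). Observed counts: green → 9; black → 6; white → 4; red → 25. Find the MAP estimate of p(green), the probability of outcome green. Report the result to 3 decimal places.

The posterior is Dirichlet(αᵢ + nᵢ) = Dirichlet(17, 10, 9, 32).
For a Dirichlet(a₁,…,a_K) with all aᵢ > 1, the mode has j-th component (aⱼ − 1)/(Σaᵢ − K).
Here Σaᵢ = 68 and K = 4, so p(green) = (17 − 1)/(68 − 4) = 16/64 ≈ 0.250.

MAP estimate of p(green) = 0.250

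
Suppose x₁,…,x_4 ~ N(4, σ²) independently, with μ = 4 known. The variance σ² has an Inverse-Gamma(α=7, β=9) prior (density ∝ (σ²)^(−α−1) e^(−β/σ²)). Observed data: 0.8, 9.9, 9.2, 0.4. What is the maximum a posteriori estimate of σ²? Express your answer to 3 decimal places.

Sum of squared deviations about the known mean: SS = (0.8−4)² + (9.9−4)² + (9.2−4)² + (0.4−4)² = 85.05.
The Normal likelihood contributes (σ²)^(−n/2) exp(−SS/(2σ²)), so the posterior is Inverse-Gamma(α + n/2, β + SS/2) = Inverse-Gamma(9, 51.525).
The mode of Inverse-Gamma(a, b) is b/(a+1) = 51.525/10 ≈ 5.153.

σ̂²_MAP = 5.153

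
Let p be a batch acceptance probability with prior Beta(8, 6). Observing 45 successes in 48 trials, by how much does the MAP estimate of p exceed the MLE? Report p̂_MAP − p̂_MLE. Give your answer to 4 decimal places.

MAP − MLE = -0.0708

Posterior is Beta(53, 9); MAP = (53−1)/(62−2) = 52/60 ≈ 0.86667.
MLE ignores the prior: p̂_MLE = k/n = 45/48 ≈ 0.93750.
Difference = 52/60 − 45/48 = -17/240 ≈ -0.0708.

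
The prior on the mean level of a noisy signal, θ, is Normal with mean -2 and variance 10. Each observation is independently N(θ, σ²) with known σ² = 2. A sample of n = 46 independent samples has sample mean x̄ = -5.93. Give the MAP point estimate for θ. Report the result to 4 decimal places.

θ̂_MAP = -5.9130

n = 46, x̄ = -5.93.
For a Normal prior and Normal likelihood with known variance, the posterior is Normal; its mode equals its mean, the precision-weighted average.
Prior precision 1/σ₀² = 1/10 = 0.1; data precision n/σ² = 46/2 = 23.
θ̂ = (0.1·(-2) + 23·(-5.93)) / (0.1 + 23) = (-136.59)/23.1 = -4553/770 ≈ -5.9130.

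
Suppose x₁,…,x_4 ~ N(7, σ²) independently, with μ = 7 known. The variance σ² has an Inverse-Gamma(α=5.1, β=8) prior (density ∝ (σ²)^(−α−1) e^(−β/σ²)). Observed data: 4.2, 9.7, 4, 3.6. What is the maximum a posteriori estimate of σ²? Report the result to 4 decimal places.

Sum of squared deviations about the known mean: SS = (4.2−7)² + (9.7−7)² + (4−7)² + (3.6−7)² = 35.69.
The Normal likelihood contributes (σ²)^(−n/2) exp(−SS/(2σ²)), so the posterior is Inverse-Gamma(α + n/2, β + SS/2) = Inverse-Gamma(7.1, 25.845).
The mode of Inverse-Gamma(a, b) is b/(a+1) = 25.845/8.1 ≈ 3.1907.

σ̂²_MAP = 3.1907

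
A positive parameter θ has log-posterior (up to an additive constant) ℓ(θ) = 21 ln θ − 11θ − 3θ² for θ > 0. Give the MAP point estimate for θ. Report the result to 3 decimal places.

ℓ'(θ) = 21/θ − 11 − 6θ. Setting this to zero and multiplying by θ: 6θ² + 11θ − 21 = 0.
θ = (−11 + √(11² + 4·6·21)) / (2·6) = (−11 + √625) / 12 = (−11 + 25)/12 = 7/6.
ℓ''(θ) = −21/θ² − 6 < 0, confirming a maximum.

θ̂_MAP = 1.167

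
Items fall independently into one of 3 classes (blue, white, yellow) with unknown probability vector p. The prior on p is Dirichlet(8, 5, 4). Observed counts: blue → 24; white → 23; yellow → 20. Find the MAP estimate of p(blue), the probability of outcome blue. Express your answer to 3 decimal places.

The posterior is Dirichlet(αᵢ + nᵢ) = Dirichlet(32, 28, 24).
For a Dirichlet(a₁,…,a_K) with all aᵢ > 1, the mode has j-th component (aⱼ − 1)/(Σaᵢ − K).
Here Σaᵢ = 84 and K = 3, so p(blue) = (32 − 1)/(84 − 3) = 31/81 ≈ 0.383.

MAP estimate of p(blue) = 0.383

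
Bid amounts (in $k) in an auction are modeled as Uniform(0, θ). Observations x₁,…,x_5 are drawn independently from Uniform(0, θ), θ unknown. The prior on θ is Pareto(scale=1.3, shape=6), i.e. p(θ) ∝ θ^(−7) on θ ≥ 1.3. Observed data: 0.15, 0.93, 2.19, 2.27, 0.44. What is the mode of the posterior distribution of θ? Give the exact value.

θ̂_MAP = 2.27

The Uniform(0, θ) likelihood is θ^(−n) for θ ≥ max(xᵢ), zero otherwise. Here max(xᵢ) = 2.27.
Posterior ∝ θ^(−7) · θ^(−5) = θ^(−12) on θ ≥ max(1.3, 2.27) = 2.27.
This density is strictly decreasing in θ, so the posterior mode lies at the lower boundary of the support.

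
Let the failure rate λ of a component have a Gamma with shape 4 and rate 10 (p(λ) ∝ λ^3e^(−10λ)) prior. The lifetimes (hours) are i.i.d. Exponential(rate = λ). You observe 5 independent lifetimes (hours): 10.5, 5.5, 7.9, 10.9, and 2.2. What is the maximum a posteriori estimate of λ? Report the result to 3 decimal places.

λ̂_MAP = 0.170

The Exponential(rate=λ) likelihood is ∝ λ^n e^(−λΣtᵢ). Here n = 5 and Σtᵢ = 10.5 + 5.5 + 7.9 + 10.9 + 2.2 = 37.
Posterior ∝ λ^3e^(−10λ) · λ^5e^(−37λ) = λ^8e^(−47λ), i.e. Gamma(9, 47).
Mode = (a−1)/b = 8/47 ≈ 0.170.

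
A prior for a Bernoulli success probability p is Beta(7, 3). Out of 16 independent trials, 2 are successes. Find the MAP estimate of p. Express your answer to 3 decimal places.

p̂_MAP = 0.333

Prior: Beta(7, 3).
Data: 2 successes in 16 trials. The binomial likelihood contributes p^2(1−p)^14, so the posterior is Beta(7+2, 3+14) = Beta(9, 17).
For Beta(a, b) with a, b > 1 the mode is (a−1)/(a+b−2) = 8/24 ≈ 0.333.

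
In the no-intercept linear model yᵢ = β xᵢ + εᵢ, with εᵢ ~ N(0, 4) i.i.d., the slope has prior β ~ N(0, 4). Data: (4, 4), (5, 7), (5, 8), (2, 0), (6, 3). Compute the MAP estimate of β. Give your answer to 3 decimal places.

log p(β | y) = −Σ(yᵢ − βxᵢ)²/(2·4) − β²/(2·4) + const.
Setting the derivative to zero: Σxᵢ(yᵢ − βxᵢ)/4 − β/4 = 0, so β = Σxᵢyᵢ / (Σxᵢ² + σ²/τ²).
Σxᵢyᵢ = 4·4 + 5·7 + 5·8 + 2·0 + 6·3 = 109; Σxᵢ² = 106; σ²/τ² = 1.
β̂_MAP = 109 / (106 + 1) = 109/107 ≈ 1.019.

β̂_MAP = 1.019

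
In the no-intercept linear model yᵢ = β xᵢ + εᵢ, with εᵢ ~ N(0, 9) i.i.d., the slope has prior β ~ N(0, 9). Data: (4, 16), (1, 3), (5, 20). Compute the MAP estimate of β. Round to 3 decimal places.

β̂_MAP = 3.884

log p(β | y) = −Σ(yᵢ − βxᵢ)²/(2·9) − β²/(2·9) + const.
Setting the derivative to zero: Σxᵢ(yᵢ − βxᵢ)/9 − β/9 = 0, so β = Σxᵢyᵢ / (Σxᵢ² + σ²/τ²).
Σxᵢyᵢ = 4·16 + 1·3 + 5·20 = 167; Σxᵢ² = 42; σ²/τ² = 1.
β̂_MAP = 167 / (42 + 1) = 167/43 ≈ 3.884.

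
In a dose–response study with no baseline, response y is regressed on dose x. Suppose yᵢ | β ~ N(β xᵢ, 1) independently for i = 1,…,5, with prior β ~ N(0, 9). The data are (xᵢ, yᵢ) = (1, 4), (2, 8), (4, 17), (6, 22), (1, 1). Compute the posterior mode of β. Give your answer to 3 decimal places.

β̂_MAP = 3.803

log p(β | y) = −Σ(yᵢ − βxᵢ)²/(2·1) − β²/(2·9) + const.
Setting the derivative to zero: Σxᵢ(yᵢ − βxᵢ)/1 − β/9 = 0, so β = Σxᵢyᵢ / (Σxᵢ² + σ²/τ²).
Σxᵢyᵢ = 1·4 + 2·8 + 4·17 + 6·22 + 1·1 = 221; Σxᵢ² = 58; σ²/τ² = 1/9.
β̂_MAP = 221 / (58 + 1/9) = 221/(523/9) = 1989/523 ≈ 3.803.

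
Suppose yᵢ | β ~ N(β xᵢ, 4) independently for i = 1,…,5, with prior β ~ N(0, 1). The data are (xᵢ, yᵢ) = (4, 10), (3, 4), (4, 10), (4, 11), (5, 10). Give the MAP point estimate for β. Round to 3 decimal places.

log p(β | y) = −Σ(yᵢ − βxᵢ)²/(2·4) − β²/(2·1) + const.
Setting the derivative to zero: Σxᵢ(yᵢ − βxᵢ)/4 − β/1 = 0, so β = Σxᵢyᵢ / (Σxᵢ² + σ²/τ²).
Σxᵢyᵢ = 4·10 + 3·4 + 4·10 + 4·11 + 5·10 = 186; Σxᵢ² = 82; σ²/τ² = 4.
β̂_MAP = 186 / (82 + 4) = 186/86 ≈ 2.163.

β̂_MAP = 2.163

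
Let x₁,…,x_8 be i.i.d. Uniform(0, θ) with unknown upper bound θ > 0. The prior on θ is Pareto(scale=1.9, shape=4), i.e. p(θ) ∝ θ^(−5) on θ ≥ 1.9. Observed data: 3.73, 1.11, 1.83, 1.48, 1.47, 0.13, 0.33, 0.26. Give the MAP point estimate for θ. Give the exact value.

θ̂_MAP = 3.73

The Uniform(0, θ) likelihood is θ^(−n) for θ ≥ max(xᵢ), zero otherwise. Here max(xᵢ) = 3.73.
Posterior ∝ θ^(−5) · θ^(−8) = θ^(−13) on θ ≥ max(1.9, 3.73) = 3.73.
This density is strictly decreasing in θ, so the posterior mode lies at the lower boundary of the support.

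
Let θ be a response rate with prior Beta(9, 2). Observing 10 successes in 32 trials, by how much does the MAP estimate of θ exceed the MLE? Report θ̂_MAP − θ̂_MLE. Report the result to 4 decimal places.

Posterior is Beta(19, 24); MAP = (19−1)/(43−2) = 18/41 ≈ 0.43902.
MLE ignores the prior: θ̂_MLE = k/n = 10/32 ≈ 0.31250.
Difference = 18/41 − 10/32 = 83/656 ≈ 0.1265.

MAP − MLE = 0.1265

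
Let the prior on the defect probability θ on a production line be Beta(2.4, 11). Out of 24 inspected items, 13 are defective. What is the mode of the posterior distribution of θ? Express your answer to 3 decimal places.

Prior: Beta(2.4, 11).
Data: 13 successes in 24 trials. The binomial likelihood contributes θ^13(1−θ)^11, so the posterior is Beta(2.4+13, 11+11) = Beta(15.4, 22).
For Beta(a, b) with a, b > 1 the mode is (a−1)/(a+b−2) = 14.4/35.4 ≈ 0.407.

θ̂_MAP = 0.407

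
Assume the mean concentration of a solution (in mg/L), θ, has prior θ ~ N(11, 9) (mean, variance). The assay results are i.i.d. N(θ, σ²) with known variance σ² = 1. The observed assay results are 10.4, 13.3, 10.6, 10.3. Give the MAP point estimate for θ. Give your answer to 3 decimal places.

θ̂_MAP = 11.146

n = 4; x̄ = (10.4 + 13.3 + 10.6 + 10.3)/4 = 44.6/4 = 11.15.
For a Normal prior and Normal likelihood with known variance, the posterior is Normal; its mode equals its mean, the precision-weighted average.
Prior precision 1/σ₀² = 1/9; data precision n/σ² = 4/1 = 4.
θ̂ = ((1/9)·11 + 4·11.15) / (1/9 + 4) = (2062/45)/(37/9) = 2062/185 ≈ 11.146.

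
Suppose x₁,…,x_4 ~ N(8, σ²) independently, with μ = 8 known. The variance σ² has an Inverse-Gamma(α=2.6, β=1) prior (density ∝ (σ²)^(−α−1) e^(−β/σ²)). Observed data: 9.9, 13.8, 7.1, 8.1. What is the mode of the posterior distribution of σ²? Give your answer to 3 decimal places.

Sum of squared deviations about the known mean: SS = (9.9−8)² + (13.8−8)² + (7.1−8)² + (8.1−8)² = 38.07.
The Normal likelihood contributes (σ²)^(−n/2) exp(−SS/(2σ²)), so the posterior is Inverse-Gamma(α + n/2, β + SS/2) = Inverse-Gamma(4.6, 20.035).
The mode of Inverse-Gamma(a, b) is b/(a+1) = 20.035/5.6 ≈ 3.578.

σ̂²_MAP = 3.578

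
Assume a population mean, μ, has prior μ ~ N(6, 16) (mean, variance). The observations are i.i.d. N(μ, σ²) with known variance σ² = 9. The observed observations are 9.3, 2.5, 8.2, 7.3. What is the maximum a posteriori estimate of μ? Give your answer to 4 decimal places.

n = 4; x̄ = (9.3 + 2.5 + 8.2 + 7.3)/4 = 27.3/4 = 6.825.
For a Normal prior and Normal likelihood with known variance, the posterior is Normal; its mode equals its mean, the precision-weighted average.
Prior precision 1/σ₀² = 1/16 = 0.0625; data precision n/σ² = 4/9.
μ̂ = (0.0625·6 + (4/9)·6.825) / (0.0625 + 4/9) = (409/120)/(73/144) = 2454/365 ≈ 6.7233.

μ̂_MAP = 6.7233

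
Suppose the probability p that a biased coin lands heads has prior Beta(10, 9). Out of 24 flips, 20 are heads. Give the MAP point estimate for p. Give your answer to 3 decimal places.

Prior: Beta(10, 9).
Data: 20 successes in 24 trials. The binomial likelihood contributes p^20(1−p)^4, so the posterior is Beta(10+20, 9+4) = Beta(30, 13).
For Beta(a, b) with a, b > 1 the mode is (a−1)/(a+b−2) = 29/41 ≈ 0.707.

p̂_MAP = 0.707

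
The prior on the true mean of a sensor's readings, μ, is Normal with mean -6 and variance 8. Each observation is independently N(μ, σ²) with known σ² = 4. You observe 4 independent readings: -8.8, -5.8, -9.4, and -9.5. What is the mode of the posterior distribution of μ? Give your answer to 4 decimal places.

n = 4; x̄ = ((-8.8) + (-5.8) + (-9.4) + (-9.5))/4 = -33.5/4 = -8.375.
For a Normal prior and Normal likelihood with known variance, the posterior is Normal; its mode equals its mean, the precision-weighted average.
Prior precision 1/σ₀² = 1/8 = 0.125; data precision n/σ² = 4/4 = 1.
μ̂ = (0.125·(-6) + 1·(-8.375)) / (0.125 + 1) = (-9.125)/1.125 = -73/9 ≈ -8.1111.

μ̂_MAP = -8.1111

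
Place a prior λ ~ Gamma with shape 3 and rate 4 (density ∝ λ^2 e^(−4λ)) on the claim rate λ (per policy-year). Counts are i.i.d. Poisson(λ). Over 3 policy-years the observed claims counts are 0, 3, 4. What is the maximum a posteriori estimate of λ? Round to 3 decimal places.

λ̂_MAP = 1.286

Σxᵢ = 0+3+4 = 7, with n = 3.
Posterior ∝ λ^2e^(−4λ) · λ^7e^(−3λ) = λ^9e^(−7λ), i.e. Gamma(shape=10, rate=7).
The mode of a Gamma(a, b) with a ≥ 1 (shape–rate) is (a−1)/b = 9/7 ≈ 1.286.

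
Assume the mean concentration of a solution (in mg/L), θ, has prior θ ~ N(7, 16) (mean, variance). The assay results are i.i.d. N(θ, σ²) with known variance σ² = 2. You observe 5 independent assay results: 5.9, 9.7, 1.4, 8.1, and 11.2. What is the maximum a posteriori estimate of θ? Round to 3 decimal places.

θ̂_MAP = 7.254

n = 5; x̄ = (5.9 + 9.7 + 1.4 + 8.1 + 11.2)/5 = 36.3/5 = 7.26.
For a Normal prior and Normal likelihood with known variance, the posterior is Normal; its mode equals its mean, the precision-weighted average.
Prior precision 1/σ₀² = 1/16 = 0.0625; data precision n/σ² = 5/2 = 2.5.
θ̂ = (0.0625·7 + 2.5·7.26) / (0.0625 + 2.5) = 18.5875/2.5625 = 1487/205 ≈ 7.254.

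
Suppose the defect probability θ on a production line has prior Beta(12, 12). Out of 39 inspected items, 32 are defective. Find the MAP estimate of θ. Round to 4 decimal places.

θ̂_MAP = 0.7049

Prior: Beta(12, 12).
Data: 32 successes in 39 trials. The binomial likelihood contributes θ^32(1−θ)^7, so the posterior is Beta(12+32, 12+7) = Beta(44, 19).
For Beta(a, b) with a, b > 1 the mode is (a−1)/(a+b−2) = 43/61 ≈ 0.7049.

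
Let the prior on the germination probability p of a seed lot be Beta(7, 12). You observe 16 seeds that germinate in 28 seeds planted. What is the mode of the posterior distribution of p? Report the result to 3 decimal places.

Prior: Beta(7, 12).
Data: 16 successes in 28 trials. The binomial likelihood contributes p^16(1−p)^12, so the posterior is Beta(7+16, 12+12) = Beta(23, 24).
For Beta(a, b) with a, b > 1 the mode is (a−1)/(a+b−2) = 22/45 ≈ 0.489.

p̂_MAP = 0.489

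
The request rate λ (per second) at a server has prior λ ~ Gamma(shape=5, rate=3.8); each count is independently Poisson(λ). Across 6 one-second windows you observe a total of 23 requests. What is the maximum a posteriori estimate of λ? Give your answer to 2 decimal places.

λ̂_MAP = 2.76

Σxᵢ = 23, n = 6.
Posterior ∝ λ^4e^(−3.8λ) · λ^23e^(−6λ) = λ^27e^(−9.8λ), i.e. Gamma(shape=28, rate=9.8).
The mode of a Gamma(a, b) with a ≥ 1 (shape–rate) is (a−1)/b = 27/9.8 ≈ 2.76.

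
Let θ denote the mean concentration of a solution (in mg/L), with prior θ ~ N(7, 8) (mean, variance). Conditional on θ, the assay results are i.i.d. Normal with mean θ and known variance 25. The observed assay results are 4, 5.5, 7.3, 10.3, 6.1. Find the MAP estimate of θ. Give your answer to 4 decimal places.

θ̂_MAP = 6.7785

n = 5; x̄ = (4 + 5.5 + 7.3 + 10.3 + 6.1)/5 = 33.2/5 = 6.64.
For a Normal prior and Normal likelihood with known variance, the posterior is Normal; its mode equals its mean, the precision-weighted average.
Prior precision 1/σ₀² = 1/8 = 0.125; data precision n/σ² = 5/25 = 0.2.
θ̂ = (0.125·7 + 0.2·6.64) / (0.125 + 0.2) = 2.203/0.325 = 2203/325 ≈ 6.7785.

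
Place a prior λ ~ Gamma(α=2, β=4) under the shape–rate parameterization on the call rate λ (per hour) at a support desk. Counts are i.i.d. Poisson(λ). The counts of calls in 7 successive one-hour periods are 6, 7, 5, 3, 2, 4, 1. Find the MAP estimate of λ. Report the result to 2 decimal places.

Σxᵢ = 6+7+5+3+2+4+1 = 28, with n = 7.
Posterior ∝ λe^(−4λ) · λ^28e^(−7λ) = λ^29e^(−11λ), i.e. Gamma(shape=30, rate=11).
The mode of a Gamma(a, b) with a ≥ 1 (shape–rate) is (a−1)/b = 29/11 ≈ 2.64.

λ̂_MAP = 2.64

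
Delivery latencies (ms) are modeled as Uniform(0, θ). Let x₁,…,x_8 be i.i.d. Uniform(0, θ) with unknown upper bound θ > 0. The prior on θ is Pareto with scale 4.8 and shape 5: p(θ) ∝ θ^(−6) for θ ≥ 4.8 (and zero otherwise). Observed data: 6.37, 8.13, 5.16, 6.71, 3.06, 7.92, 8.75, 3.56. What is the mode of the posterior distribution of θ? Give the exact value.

θ̂_MAP = 8.75

The Uniform(0, θ) likelihood is θ^(−n) for θ ≥ max(xᵢ), zero otherwise. Here max(xᵢ) = 8.75.
Posterior ∝ θ^(−6) · θ^(−8) = θ^(−14) on θ ≥ max(4.8, 8.75) = 8.75.
This density is strictly decreasing in θ, so the posterior mode lies at the lower boundary of the support.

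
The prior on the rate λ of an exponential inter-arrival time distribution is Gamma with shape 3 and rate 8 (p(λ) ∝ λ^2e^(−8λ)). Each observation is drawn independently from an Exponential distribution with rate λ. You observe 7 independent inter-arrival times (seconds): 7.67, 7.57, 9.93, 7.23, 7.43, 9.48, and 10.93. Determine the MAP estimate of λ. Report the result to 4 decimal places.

λ̂_MAP = 0.1319

The Exponential(rate=λ) likelihood is ∝ λ^n e^(−λΣtᵢ). Here n = 7 and Σtᵢ = 7.67 + 7.57 + 9.93 + 7.23 + 7.43 + 9.48 + 10.93 = 60.24.
Posterior ∝ λ^2e^(−8λ) · λ^7e^(−60.24λ) = λ^9e^(−68.24λ), i.e. Gamma(10, 68.24).
Mode = (a−1)/b = 9/68.24 ≈ 0.1319.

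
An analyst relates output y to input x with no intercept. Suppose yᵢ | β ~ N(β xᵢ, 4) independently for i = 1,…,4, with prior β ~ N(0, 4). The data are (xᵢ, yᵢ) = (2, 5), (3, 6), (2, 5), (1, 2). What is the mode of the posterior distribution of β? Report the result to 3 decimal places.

log p(β | y) = −Σ(yᵢ − βxᵢ)²/(2·4) − β²/(2·4) + const.
Setting the derivative to zero: Σxᵢ(yᵢ − βxᵢ)/4 − β/4 = 0, so β = Σxᵢyᵢ / (Σxᵢ² + σ²/τ²).
Σxᵢyᵢ = 2·5 + 3·6 + 2·5 + 1·2 = 40; Σxᵢ² = 18; σ²/τ² = 1.
β̂_MAP = 40 / (18 + 1) = 40/19 ≈ 2.105.

β̂_MAP = 2.105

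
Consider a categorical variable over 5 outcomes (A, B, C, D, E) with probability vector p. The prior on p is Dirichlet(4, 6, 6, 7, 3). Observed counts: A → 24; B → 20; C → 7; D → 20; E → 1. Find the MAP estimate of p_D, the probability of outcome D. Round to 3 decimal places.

The posterior is Dirichlet(αᵢ + nᵢ) = Dirichlet(28, 26, 13, 27, 4).
For a Dirichlet(a₁,…,a_K) with all aᵢ > 1, the mode has j-th component (aⱼ − 1)/(Σaᵢ − K).
Here Σaᵢ = 98 and K = 5, so p_D = (27 − 1)/(98 − 5) = 26/93 ≈ 0.280.

MAP estimate of p_D = 0.280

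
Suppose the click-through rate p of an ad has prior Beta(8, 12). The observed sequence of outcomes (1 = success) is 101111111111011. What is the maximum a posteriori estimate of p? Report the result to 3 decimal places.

Prior: Beta(8, 12).
Data: 13 successes in 15 trials (from the sequence). The binomial likelihood contributes p^13(1−p)^2, so the posterior is Beta(8+13, 12+2) = Beta(21, 14).
For Beta(a, b) with a, b > 1 the mode is (a−1)/(a+b−2) = 20/33 ≈ 0.606.

p̂_MAP = 0.606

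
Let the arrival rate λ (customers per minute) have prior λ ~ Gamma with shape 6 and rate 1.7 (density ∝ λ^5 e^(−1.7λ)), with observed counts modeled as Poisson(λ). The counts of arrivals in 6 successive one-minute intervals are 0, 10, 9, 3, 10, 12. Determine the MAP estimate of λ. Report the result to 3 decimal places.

λ̂_MAP = 6.364

Σxᵢ = 0+10+9+3+10+12 = 44, with n = 6.
Posterior ∝ λ^5e^(−1.7λ) · λ^44e^(−6λ) = λ^49e^(−7.7λ), i.e. Gamma(shape=50, rate=7.7).
The mode of a Gamma(a, b) with a ≥ 1 (shape–rate) is (a−1)/b = 49/7.7 ≈ 6.364.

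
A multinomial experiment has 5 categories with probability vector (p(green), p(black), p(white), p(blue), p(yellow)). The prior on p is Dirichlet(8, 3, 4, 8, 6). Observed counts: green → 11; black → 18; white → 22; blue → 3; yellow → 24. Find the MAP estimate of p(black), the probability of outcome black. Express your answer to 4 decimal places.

MAP estimate of p(black) = 0.1961

The posterior is Dirichlet(αᵢ + nᵢ) = Dirichlet(19, 21, 26, 11, 30).
For a Dirichlet(a₁,…,a_K) with all aᵢ > 1, the mode has j-th component (aⱼ − 1)/(Σaᵢ − K).
Here Σaᵢ = 107 and K = 5, so p(black) = (21 − 1)/(107 − 5) = 20/102 ≈ 0.1961.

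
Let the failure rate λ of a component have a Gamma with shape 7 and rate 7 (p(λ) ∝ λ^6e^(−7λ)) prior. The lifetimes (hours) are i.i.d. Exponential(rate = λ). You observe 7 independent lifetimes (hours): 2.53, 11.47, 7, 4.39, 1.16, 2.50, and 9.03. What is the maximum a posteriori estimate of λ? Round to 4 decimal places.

λ̂_MAP = 0.2884

The Exponential(rate=λ) likelihood is ∝ λ^n e^(−λΣtᵢ). Here n = 7 and Σtᵢ = 2.53 + 11.47 + 7 + 4.39 + 1.16 + 2.50 + 9.03 = 38.08.
Posterior ∝ λ^6e^(−7λ) · λ^7e^(−38.08λ) = λ^13e^(−45.08λ), i.e. Gamma(14, 45.08).
Mode = (a−1)/b = 13/45.08 ≈ 0.2884.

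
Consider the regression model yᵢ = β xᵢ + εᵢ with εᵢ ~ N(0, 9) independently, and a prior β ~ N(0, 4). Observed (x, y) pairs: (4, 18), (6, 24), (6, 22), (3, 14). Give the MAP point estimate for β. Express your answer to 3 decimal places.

log p(β | y) = −Σ(yᵢ − βxᵢ)²/(2·9) − β²/(2·4) + const.
Setting the derivative to zero: Σxᵢ(yᵢ − βxᵢ)/9 − β/4 = 0, so β = Σxᵢyᵢ / (Σxᵢ² + σ²/τ²).
Σxᵢyᵢ = 4·18 + 6·24 + 6·22 + 3·14 = 390; Σxᵢ² = 97; σ²/τ² = 2.25.
β̂_MAP = 390 / (97 + 2.25) = 390/99.25 ≈ 3.929.

β̂_MAP = 3.929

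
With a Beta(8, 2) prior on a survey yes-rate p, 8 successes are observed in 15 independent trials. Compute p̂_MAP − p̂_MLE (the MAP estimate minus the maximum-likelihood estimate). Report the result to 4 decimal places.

MAP − MLE = 0.1188

Posterior is Beta(16, 9); MAP = (16−1)/(25−2) = 15/23 ≈ 0.65217.
MLE ignores the prior: p̂_MLE = k/n = 8/15 ≈ 0.53333.
Difference = 15/23 − 8/15 = 41/345 ≈ 0.1188.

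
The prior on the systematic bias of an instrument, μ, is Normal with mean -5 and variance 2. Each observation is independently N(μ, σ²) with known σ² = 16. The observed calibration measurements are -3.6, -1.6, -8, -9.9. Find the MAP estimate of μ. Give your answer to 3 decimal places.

μ̂_MAP = -5.258

n = 4; x̄ = ((-3.6) + (-1.6) + (-8) + (-9.9))/4 = -23.1/4 = -5.775.
For a Normal prior and Normal likelihood with known variance, the posterior is Normal; its mode equals its mean, the precision-weighted average.
Prior precision 1/σ₀² = 1/2 = 0.5; data precision n/σ² = 4/16 = 0.25.
μ̂ = (0.5·(-5) + 0.25·(-5.775)) / (0.5 + 0.25) = (-3.94375)/0.75 = -631/120 ≈ -5.258.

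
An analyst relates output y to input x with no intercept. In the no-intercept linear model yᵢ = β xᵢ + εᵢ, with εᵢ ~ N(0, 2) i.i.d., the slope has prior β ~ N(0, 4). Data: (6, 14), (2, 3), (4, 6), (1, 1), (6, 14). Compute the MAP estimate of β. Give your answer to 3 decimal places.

log p(β | y) = −Σ(yᵢ − βxᵢ)²/(2·2) − β²/(2·4) + const.
Setting the derivative to zero: Σxᵢ(yᵢ − βxᵢ)/2 − β/4 = 0, so β = Σxᵢyᵢ / (Σxᵢ² + σ²/τ²).
Σxᵢyᵢ = 6·14 + 2·3 + 4·6 + 1·1 + 6·14 = 199; Σxᵢ² = 93; σ²/τ² = 0.5.
β̂_MAP = 199 / (93 + 0.5) = 199/93.5 ≈ 2.128.

β̂_MAP = 2.128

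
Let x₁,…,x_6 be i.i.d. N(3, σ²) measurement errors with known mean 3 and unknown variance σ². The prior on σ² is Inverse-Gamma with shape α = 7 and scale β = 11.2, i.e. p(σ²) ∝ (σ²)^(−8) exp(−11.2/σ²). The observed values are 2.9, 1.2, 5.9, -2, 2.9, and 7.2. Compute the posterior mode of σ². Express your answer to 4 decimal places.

σ̂²_MAP = 3.4868

Sum of squared deviations about the known mean: SS = (2.9−3)² + (1.2−3)² + (5.9−3)² + (-2−3)² + (2.9−3)² + (7.2−3)² = 54.31.
The Normal likelihood contributes (σ²)^(−n/2) exp(−SS/(2σ²)), so the posterior is Inverse-Gamma(α + n/2, β + SS/2) = Inverse-Gamma(10, 38.355).
The mode of Inverse-Gamma(a, b) is b/(a+1) = 38.355/11 ≈ 3.4868.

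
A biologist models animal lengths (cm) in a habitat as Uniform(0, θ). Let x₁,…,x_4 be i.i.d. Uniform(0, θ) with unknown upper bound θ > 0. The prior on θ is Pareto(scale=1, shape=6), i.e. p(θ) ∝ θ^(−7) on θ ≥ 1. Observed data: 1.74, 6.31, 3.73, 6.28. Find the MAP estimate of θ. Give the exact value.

The Uniform(0, θ) likelihood is θ^(−n) for θ ≥ max(xᵢ), zero otherwise. Here max(xᵢ) = 6.31.
Posterior ∝ θ^(−7) · θ^(−4) = θ^(−11) on θ ≥ max(1, 6.31) = 6.31.
This density is strictly decreasing in θ, so the posterior mode lies at the lower boundary of the support.

θ̂_MAP = 6.31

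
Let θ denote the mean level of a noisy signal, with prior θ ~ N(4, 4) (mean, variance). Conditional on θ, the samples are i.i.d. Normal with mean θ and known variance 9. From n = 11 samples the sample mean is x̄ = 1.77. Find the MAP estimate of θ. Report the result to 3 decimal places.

n = 11, x̄ = 1.77.
For a Normal prior and Normal likelihood with known variance, the posterior is Normal; its mode equals its mean, the precision-weighted average.
Prior precision 1/σ₀² = 1/4 = 0.25; data precision n/σ² = 11/9.
θ̂ = (0.25·4 + (11/9)·1.77) / (0.25 + 11/9) = (949/300)/(53/36) = 2847/1325 ≈ 2.149.

θ̂_MAP = 2.149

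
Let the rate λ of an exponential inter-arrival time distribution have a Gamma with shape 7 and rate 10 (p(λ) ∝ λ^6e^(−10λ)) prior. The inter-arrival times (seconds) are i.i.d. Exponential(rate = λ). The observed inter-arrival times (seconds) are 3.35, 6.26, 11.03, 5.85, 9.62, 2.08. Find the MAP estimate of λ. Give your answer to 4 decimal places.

λ̂_MAP = 0.2490

The Exponential(rate=λ) likelihood is ∝ λ^n e^(−λΣtᵢ). Here n = 6 and Σtᵢ = 3.35 + 6.26 + 11.03 + 5.85 + 9.62 + 2.08 = 38.19.
Posterior ∝ λ^6e^(−10λ) · λ^6e^(−38.19λ) = λ^12e^(−48.19λ), i.e. Gamma(13, 48.19).
Mode = (a−1)/b = 12/48.19 ≈ 0.2490.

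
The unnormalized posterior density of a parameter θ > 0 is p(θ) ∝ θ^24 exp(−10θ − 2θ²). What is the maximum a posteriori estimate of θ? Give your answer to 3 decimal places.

ℓ'(θ) = 24/θ − 10 − 4θ. Setting this to zero and multiplying by θ: 4θ² + 10θ − 24 = 0.
θ = (−10 + √(10² + 4·4·24)) / (2·4) = (−10 + √484) / 8 = (−10 + 22)/8 = 3/2.
ℓ''(θ) = −24/θ² − 4 < 0, confirming a maximum.

θ̂_MAP = 1.500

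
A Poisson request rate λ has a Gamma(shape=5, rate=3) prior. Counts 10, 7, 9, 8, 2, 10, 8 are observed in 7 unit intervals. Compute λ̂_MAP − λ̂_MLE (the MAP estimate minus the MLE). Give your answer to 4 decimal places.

MAP − MLE = -1.9143

Σxᵢ = 54. Posterior is Gamma(59, 10); MAP = (59−1)/10 = 58/10 ≈ 5.80000.
MLE = x̄ = 54/7 ≈ 7.71429.
Difference = 58/10 − 54/7 = -67/35 ≈ -1.9143.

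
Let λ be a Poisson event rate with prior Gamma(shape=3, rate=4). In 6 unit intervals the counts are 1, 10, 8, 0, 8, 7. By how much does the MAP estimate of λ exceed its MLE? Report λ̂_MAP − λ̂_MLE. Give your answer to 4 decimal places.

MAP − MLE = -2.0667

Σxᵢ = 34. Posterior is Gamma(37, 10); MAP = (37−1)/10 = 36/10 ≈ 3.60000.
MLE = x̄ = 34/6 ≈ 5.66667.
Difference = 36/10 − 34/6 = -31/15 ≈ -2.0667.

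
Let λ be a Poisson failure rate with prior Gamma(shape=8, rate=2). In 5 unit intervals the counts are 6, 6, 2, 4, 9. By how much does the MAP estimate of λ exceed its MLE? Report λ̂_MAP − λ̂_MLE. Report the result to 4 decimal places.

MAP − MLE = -0.5429

Σxᵢ = 27. Posterior is Gamma(35, 7); MAP = (35−1)/7 = 34/7 ≈ 4.85714.
MLE = x̄ = 27/5 ≈ 5.40000.
Difference = 34/7 − 27/5 = -19/35 ≈ -0.5429.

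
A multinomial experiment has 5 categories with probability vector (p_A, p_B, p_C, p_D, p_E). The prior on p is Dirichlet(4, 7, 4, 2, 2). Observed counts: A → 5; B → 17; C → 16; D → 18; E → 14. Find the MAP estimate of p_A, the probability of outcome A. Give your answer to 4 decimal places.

The posterior is Dirichlet(αᵢ + nᵢ) = Dirichlet(9, 24, 20, 20, 16).
For a Dirichlet(a₁,…,a_K) with all aᵢ > 1, the mode has j-th component (aⱼ − 1)/(Σaᵢ − K).
Here Σaᵢ = 89 and K = 5, so p_A = (9 − 1)/(89 − 5) = 8/84 ≈ 0.0952.

MAP estimate of p_A = 0.0952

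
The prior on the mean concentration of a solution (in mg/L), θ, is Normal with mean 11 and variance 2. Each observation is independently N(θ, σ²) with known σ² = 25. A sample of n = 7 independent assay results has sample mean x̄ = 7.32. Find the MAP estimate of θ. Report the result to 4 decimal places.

n = 7, x̄ = 7.32.
For a Normal prior and Normal likelihood with known variance, the posterior is Normal; its mode equals its mean, the precision-weighted average.
Prior precision 1/σ₀² = 1/2 = 0.5; data precision n/σ² = 7/25 = 0.28.
θ̂ = (0.5·11 + 0.28·7.32) / (0.5 + 0.28) = 7.5496/0.78 = 9437/975 ≈ 9.6790.

θ̂_MAP = 9.6790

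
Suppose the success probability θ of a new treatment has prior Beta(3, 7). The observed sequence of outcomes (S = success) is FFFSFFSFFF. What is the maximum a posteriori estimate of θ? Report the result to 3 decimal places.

θ̂_MAP = 0.222

Prior: Beta(3, 7).
Data: 2 successes in 10 trials (from the sequence). The binomial likelihood contributes θ^2(1−θ)^8, so the posterior is Beta(3+2, 7+8) = Beta(5, 15).
For Beta(a, b) with a, b > 1 the mode is (a−1)/(a+b−2) = 4/18 ≈ 0.222.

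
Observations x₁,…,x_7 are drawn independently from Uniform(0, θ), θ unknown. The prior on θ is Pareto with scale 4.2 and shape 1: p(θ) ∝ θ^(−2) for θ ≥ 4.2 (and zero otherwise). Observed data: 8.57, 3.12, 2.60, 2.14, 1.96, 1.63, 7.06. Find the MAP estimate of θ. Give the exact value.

θ̂_MAP = 8.57

The Uniform(0, θ) likelihood is θ^(−n) for θ ≥ max(xᵢ), zero otherwise. Here max(xᵢ) = 8.57.
Posterior ∝ θ^(−2) · θ^(−7) = θ^(−9) on θ ≥ max(4.2, 8.57) = 8.57.
This density is strictly decreasing in θ, so the posterior mode lies at the lower boundary of the support.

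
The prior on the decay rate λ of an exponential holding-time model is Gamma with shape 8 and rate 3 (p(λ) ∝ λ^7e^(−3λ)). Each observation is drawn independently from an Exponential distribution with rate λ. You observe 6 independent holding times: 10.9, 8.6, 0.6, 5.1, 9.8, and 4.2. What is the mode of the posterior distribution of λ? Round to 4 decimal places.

The Exponential(rate=λ) likelihood is ∝ λ^n e^(−λΣtᵢ). Here n = 6 and Σtᵢ = 10.9 + 8.6 + 0.6 + 5.1 + 9.8 + 4.2 = 39.2.
Posterior ∝ λ^7e^(−3λ) · λ^6e^(−39.2λ) = λ^13e^(−42.2λ), i.e. Gamma(14, 42.2).
Mode = (a−1)/b = 13/42.2 ≈ 0.3081.

λ̂_MAP = 0.3081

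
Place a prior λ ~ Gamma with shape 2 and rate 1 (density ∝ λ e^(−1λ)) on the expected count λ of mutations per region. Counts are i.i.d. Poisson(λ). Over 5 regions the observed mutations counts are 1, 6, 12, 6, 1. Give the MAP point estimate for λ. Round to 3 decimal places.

Σxᵢ = 1+6+12+6+1 = 26, with n = 5.
Posterior ∝ λe^(−1λ) · λ^26e^(−5λ) = λ^27e^(−6λ), i.e. Gamma(shape=28, rate=6).
The mode of a Gamma(a, b) with a ≥ 1 (shape–rate) is (a−1)/b = 27/6 ≈ 4.500.

λ̂_MAP = 4.500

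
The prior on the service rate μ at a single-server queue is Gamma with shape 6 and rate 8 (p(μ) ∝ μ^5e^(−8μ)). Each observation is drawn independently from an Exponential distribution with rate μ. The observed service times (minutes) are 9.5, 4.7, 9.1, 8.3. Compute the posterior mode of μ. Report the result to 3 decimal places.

μ̂_MAP = 0.227

The Exponential(rate=μ) likelihood is ∝ μ^n e^(−μΣtᵢ). Here n = 4 and Σtᵢ = 9.5 + 4.7 + 9.1 + 8.3 = 31.6.
Posterior ∝ μ^5e^(−8μ) · μ^4e^(−31.6μ) = μ^9e^(−39.6μ), i.e. Gamma(10, 39.6).
Mode = (a−1)/b = 9/39.6 ≈ 0.227.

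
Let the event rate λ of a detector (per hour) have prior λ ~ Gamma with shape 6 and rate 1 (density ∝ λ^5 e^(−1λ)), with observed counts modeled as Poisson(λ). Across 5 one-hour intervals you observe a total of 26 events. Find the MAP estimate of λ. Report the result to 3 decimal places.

Σxᵢ = 26, n = 5.
Posterior ∝ λ^5e^(−1λ) · λ^26e^(−5λ) = λ^31e^(−6λ), i.e. Gamma(shape=32, rate=6).
The mode of a Gamma(a, b) with a ≥ 1 (shape–rate) is (a−1)/b = 31/6 ≈ 5.167.

λ̂_MAP = 5.167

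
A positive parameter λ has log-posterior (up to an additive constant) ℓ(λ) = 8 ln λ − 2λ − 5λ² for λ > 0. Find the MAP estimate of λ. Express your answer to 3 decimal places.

λ̂_MAP = 0.800

ℓ'(λ) = 8/λ − 2 − 10λ. Setting this to zero and multiplying by λ: 10λ² + 2λ − 8 = 0.
λ = (−2 + √(2² + 4·10·8)) / (2·10) = (−2 + √324) / 20 = (−2 + 18)/20 = 4/5.
ℓ''(λ) = −8/λ² − 10 < 0, confirming a maximum.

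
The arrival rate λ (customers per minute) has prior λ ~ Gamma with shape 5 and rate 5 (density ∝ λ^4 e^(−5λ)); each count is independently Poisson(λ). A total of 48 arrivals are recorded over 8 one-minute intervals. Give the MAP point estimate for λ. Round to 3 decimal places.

Σxᵢ = 48, n = 8.
Posterior ∝ λ^4e^(−5λ) · λ^48e^(−8λ) = λ^52e^(−13λ), i.e. Gamma(shape=53, rate=13).
The mode of a Gamma(a, b) with a ≥ 1 (shape–rate) is (a−1)/b = 52/13 ≈ 4.000.

λ̂_MAP = 4.000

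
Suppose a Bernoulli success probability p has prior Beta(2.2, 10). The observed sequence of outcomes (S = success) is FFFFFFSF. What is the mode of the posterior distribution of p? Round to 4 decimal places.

Prior: Beta(2.2, 10).
Data: 1 success in 8 trials (from the sequence). The binomial likelihood contributes p(1−p)^7, so the posterior is Beta(2.2+1, 10+7) = Beta(3.2, 17).
For Beta(a, b) with a, b > 1 the mode is (a−1)/(a+b−2) = 2.2/18.2 ≈ 0.1209.

p̂_MAP = 0.1209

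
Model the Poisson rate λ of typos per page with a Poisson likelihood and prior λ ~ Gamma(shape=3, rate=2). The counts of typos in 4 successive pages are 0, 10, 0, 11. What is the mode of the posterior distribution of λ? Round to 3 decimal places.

λ̂_MAP = 3.833

Σxᵢ = 0+10+0+11 = 21, with n = 4.
Posterior ∝ λ^2e^(−2λ) · λ^21e^(−4λ) = λ^23e^(−6λ), i.e. Gamma(shape=24, rate=6).
The mode of a Gamma(a, b) with a ≥ 1 (shape–rate) is (a−1)/b = 23/6 ≈ 3.833.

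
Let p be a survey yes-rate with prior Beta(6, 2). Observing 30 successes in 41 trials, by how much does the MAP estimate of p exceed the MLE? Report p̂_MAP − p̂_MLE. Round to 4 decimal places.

MAP − MLE = 0.0130

Posterior is Beta(36, 13); MAP = (36−1)/(49−2) = 35/47 ≈ 0.74468.
MLE ignores the prior: p̂_MLE = k/n = 30/41 ≈ 0.73171.
Difference = 35/47 − 30/41 = 25/1927 ≈ 0.0130.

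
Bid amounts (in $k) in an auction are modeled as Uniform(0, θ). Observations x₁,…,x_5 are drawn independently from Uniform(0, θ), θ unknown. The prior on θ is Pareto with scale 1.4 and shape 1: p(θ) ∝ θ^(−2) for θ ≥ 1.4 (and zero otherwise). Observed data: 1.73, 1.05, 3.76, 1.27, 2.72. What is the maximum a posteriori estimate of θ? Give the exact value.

θ̂_MAP = 3.76

The Uniform(0, θ) likelihood is θ^(−n) for θ ≥ max(xᵢ), zero otherwise. Here max(xᵢ) = 3.76.
Posterior ∝ θ^(−2) · θ^(−5) = θ^(−7) on θ ≥ max(1.4, 3.76) = 3.76.
This density is strictly decreasing in θ, so the posterior mode lies at the lower boundary of the support.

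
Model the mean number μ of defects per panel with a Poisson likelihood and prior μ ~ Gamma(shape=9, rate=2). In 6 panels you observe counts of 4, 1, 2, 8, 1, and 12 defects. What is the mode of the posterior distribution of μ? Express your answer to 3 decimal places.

Σxᵢ = 4+1+2+8+1+12 = 28, with n = 6.
Posterior ∝ μ^8e^(−2μ) · μ^28e^(−6μ) = μ^36e^(−8μ), i.e. Gamma(shape=37, rate=8).
The mode of a Gamma(a, b) with a ≥ 1 (shape–rate) is (a−1)/b = 36/8 ≈ 4.500.

μ̂_MAP = 4.500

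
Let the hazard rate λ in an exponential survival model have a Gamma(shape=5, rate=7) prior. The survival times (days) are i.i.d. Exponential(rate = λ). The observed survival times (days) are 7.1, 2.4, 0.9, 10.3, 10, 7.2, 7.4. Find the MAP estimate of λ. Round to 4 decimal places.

The Exponential(rate=λ) likelihood is ∝ λ^n e^(−λΣtᵢ). Here n = 7 and Σtᵢ = 7.1 + 2.4 + 0.9 + 10.3 + 10 + 7.2 + 7.4 = 45.3.
Posterior ∝ λ^4e^(−7λ) · λ^7e^(−45.3λ) = λ^11e^(−52.3λ), i.e. Gamma(12, 52.3).
Mode = (a−1)/b = 11/52.3 ≈ 0.2103.

λ̂_MAP = 0.2103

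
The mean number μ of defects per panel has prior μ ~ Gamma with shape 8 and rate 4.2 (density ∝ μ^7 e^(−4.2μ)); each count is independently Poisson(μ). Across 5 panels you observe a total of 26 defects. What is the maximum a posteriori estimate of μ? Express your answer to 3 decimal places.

μ̂_MAP = 3.587

Σxᵢ = 26, n = 5.
Posterior ∝ μ^7e^(−4.2μ) · μ^26e^(−5μ) = μ^33e^(−9.2μ), i.e. Gamma(shape=34, rate=9.2).
The mode of a Gamma(a, b) with a ≥ 1 (shape–rate) is (a−1)/b = 33/9.2 ≈ 3.587.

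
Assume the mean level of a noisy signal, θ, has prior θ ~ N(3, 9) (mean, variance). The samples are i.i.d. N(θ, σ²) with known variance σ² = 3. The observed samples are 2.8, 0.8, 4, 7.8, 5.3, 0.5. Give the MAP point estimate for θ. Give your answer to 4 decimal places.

n = 6; x̄ = (2.8 + 0.8 + 4 + 7.8 + 5.3 + 0.5)/6 = 21.2/6 = 53/15 ≈ 3.5333.
For a Normal prior and Normal likelihood with known variance, the posterior is Normal; its mode equals its mean, the precision-weighted average.
Prior precision 1/σ₀² = 1/9; data precision n/σ² = 6/3 = 2.
θ̂ = ((1/9)·3 + 2·(53/15)) / (1/9 + 2) = 7.4/(19/9) = 333/95 ≈ 3.5053.

θ̂_MAP = 3.5053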